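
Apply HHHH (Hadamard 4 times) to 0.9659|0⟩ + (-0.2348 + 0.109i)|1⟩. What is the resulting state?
0.9659|0⟩ + (-0.2348 + 0.109i)|1⟩

H² = I, so an even number of Hadamards cancels: H^4 = I and the state is unchanged.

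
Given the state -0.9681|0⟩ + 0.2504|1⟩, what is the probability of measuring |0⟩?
0.9372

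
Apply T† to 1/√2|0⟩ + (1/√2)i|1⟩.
1/√2|0⟩ + (1/2 + (1/2)i)|1⟩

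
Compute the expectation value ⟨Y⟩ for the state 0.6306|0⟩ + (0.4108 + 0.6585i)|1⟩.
0.8305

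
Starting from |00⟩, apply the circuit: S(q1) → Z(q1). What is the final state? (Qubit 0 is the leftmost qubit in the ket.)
|00⟩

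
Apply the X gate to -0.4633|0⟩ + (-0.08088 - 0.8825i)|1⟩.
(-0.08088 - 0.8825i)|0⟩ - 0.4633|1⟩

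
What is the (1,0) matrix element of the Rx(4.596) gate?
-0.747i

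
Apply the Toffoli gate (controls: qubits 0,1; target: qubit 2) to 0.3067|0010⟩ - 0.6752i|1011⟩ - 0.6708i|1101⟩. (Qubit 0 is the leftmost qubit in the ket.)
0.3067|0010⟩ - 0.6752i|1011⟩ - 0.6708i|1111⟩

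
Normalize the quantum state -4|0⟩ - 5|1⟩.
-0.6247|0⟩ - 0.7809|1⟩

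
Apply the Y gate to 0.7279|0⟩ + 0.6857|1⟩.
-0.6857i|0⟩ + 0.7279i|1⟩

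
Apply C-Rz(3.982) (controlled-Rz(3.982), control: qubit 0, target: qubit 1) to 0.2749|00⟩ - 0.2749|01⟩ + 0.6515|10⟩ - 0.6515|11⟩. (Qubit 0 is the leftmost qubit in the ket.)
0.2749|00⟩ - 0.2749|01⟩ + (-0.2658 - 0.5948i)|10⟩ + (0.2658 - 0.5948i)|11⟩

C-Rz(3.982) leaves the control-|0⟩ kets |00⟩, |01⟩ unchanged and applies Rz(3.982) to qubit 1 on the control-|1⟩ pair (|10⟩, |11⟩).
Rz(3.982) = [[e^(−iθ/2), 0], [0, e^(iθ/2)]] with e^(±iθ/2) = cos(θ/2) ± i·sin(θ/2); θ = 3.982, cos(θ/2) ≈ -0.407946, sin(θ/2) ≈ 0.913006.
With a = amp(|10⟩) = 0.6515 and b = amp(|11⟩) = -0.6515:
new amp(|10⟩) = (-0.407946 - 0.913006i)·a = (-0.2658 - 0.5948i)
new amp(|11⟩) = (-0.407946 + 0.913006i)·b = (0.2658 - 0.5948i)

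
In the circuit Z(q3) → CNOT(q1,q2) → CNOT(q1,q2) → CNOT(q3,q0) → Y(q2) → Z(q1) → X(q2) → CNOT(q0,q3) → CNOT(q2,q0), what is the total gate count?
9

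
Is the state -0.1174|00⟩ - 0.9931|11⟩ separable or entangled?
Entangled

Writing the state as a|00⟩ + b|01⟩ + c|10⟩ + d|11⟩, it is a product state iff ad − bc = 0.
Here (a, b, c, d) = (-0.1174, 0, 0, -0.9931): ad − bc = (-0.1174)(-0.9931) − (0)(0) = 0.1166 ≠ 0, so the state is entangled.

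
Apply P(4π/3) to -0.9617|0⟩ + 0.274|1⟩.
-0.9617|0⟩ + (-0.137 - 0.2373i)|1⟩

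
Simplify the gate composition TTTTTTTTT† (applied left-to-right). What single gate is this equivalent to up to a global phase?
T†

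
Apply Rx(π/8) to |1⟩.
-0.1951i|0⟩ + 0.9808|1⟩

Rx(π/8) = [[cos(θ/2), −i·sin(θ/2)], [−i·sin(θ/2), cos(θ/2)]]; θ = π/8, cos(θ/2) ≈ 0.980785, sin(θ/2) ≈ 0.19509.
With a = amp(|0⟩) = 0 and b = amp(|1⟩) = 1:
new amp(|0⟩) = (0.980785)·a + (-0.19509i)·b = -0.1951i
new amp(|1⟩) = (-0.19509i)·a + (0.980785)·b = 0.9808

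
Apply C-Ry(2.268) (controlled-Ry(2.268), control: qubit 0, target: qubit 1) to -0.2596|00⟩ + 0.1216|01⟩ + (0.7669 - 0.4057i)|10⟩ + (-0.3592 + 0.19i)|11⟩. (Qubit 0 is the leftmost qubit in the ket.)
-0.2596|00⟩ + 0.1216|01⟩ + (0.6499 - 0.3438i)|10⟩ + (0.5429 - 0.2872i)|11⟩

C-Ry(2.268) leaves the control-|0⟩ kets |00⟩, |01⟩ unchanged and applies Ry(2.268) to qubit 1 on the control-|1⟩ pair (|10⟩, |11⟩).
Ry(2.268) = [[cos(θ/2), −sin(θ/2)], [sin(θ/2), cos(θ/2)]]; θ = 2.268, cos(θ/2) ≈ 0.423039, sin(θ/2) ≈ 0.906112.
With a = amp(|10⟩) = (0.7669 - 0.4057i) and b = amp(|11⟩) = (-0.3592 + 0.19i):
new amp(|10⟩) = (0.423039)·a + (-0.906112)·b = (0.6499 - 0.3438i)
new amp(|11⟩) = (0.906112)·a + (0.423039)·b = (0.5429 - 0.2872i)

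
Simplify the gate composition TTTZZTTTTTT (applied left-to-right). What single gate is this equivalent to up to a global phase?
T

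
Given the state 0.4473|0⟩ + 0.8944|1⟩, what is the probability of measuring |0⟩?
0.2001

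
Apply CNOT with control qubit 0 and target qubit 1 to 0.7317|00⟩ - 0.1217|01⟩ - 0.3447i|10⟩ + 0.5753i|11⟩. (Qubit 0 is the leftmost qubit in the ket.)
0.7317|00⟩ - 0.1217|01⟩ + 0.5753i|10⟩ - 0.3447i|11⟩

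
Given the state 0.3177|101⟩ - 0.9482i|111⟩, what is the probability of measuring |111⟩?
0.8991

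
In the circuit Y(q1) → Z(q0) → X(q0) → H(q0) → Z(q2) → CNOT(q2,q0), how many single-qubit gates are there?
5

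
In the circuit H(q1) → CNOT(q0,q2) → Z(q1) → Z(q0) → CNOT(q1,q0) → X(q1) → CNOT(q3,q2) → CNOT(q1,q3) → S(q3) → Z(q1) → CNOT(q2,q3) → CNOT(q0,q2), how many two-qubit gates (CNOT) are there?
6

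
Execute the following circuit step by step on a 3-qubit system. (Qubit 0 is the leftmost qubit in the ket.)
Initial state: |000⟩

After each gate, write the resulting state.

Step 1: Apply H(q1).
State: 1/√2|000⟩ + 1/√2|010⟩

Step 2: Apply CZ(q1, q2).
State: 1/√2|000⟩ + 1/√2|010⟩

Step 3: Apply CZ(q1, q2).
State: 1/√2|000⟩ + 1/√2|010⟩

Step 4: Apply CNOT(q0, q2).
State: 1/√2|000⟩ + 1/√2|010⟩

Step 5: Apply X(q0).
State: 1/√2|100⟩ + 1/√2|110⟩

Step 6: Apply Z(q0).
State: -1/√2|100⟩ - 1/√2|110⟩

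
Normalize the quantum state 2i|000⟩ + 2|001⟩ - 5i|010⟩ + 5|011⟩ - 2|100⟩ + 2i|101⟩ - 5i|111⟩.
0.2097i|000⟩ + 0.2097|001⟩ - 0.5241i|010⟩ + 0.5241|011⟩ - 0.2097|100⟩ + 0.2097i|101⟩ - 0.5241i|111⟩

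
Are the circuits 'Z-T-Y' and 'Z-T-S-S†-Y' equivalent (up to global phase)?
Yes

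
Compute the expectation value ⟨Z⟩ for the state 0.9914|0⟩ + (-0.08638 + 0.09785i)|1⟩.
0.9658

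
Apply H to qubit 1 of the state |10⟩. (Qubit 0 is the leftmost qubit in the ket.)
1/√2|10⟩ + 1/√2|11⟩

H on qubit 1 mixes each pair of kets that differ only in qubit 1: amplitudes (a, b) of (|…0…⟩, |…1…⟩) become ((a + b)/√2, (a − b)/√2). Kets absent from the input have amplitude 0.
(|10⟩, |11⟩): (a, b) = (1, 0) → (1/√2, 1/√2)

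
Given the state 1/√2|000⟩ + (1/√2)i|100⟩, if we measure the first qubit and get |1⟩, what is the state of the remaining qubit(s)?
i|00⟩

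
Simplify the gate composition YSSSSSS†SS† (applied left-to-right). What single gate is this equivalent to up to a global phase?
Y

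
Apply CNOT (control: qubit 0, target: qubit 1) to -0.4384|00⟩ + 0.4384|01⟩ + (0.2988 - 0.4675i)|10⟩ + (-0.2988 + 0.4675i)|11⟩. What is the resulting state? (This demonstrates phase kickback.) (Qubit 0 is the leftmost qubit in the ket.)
-0.4384|00⟩ + 0.4384|01⟩ + (-0.2988 + 0.4675i)|10⟩ + (0.2988 - 0.4675i)|11⟩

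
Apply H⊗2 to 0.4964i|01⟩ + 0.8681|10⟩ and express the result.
(0.4341 + 0.2482i)|00⟩ + (0.4341 - 0.2482i)|01⟩ + (-0.4341 + 0.2482i)|10⟩ + (-0.4341 - 0.2482i)|11⟩

H⊗2 gives amp(|y⟩) = (1/2) Σ_x (−1)^(x·y) amp(|x⟩), where x·y is the number of positions in which both x and y have a 1.
|00⟩: (0.4964i + 0.8681)/2 = (0.4341 + 0.2482i)
|01⟩: (-0.4964i + 0.8681)/2 = (0.4341 - 0.2482i)
|10⟩: (0.4964i - 0.8681)/2 = (-0.4341 + 0.2482i)
|11⟩: (-0.4964i - 0.8681)/2 = (-0.4341 - 0.2482i)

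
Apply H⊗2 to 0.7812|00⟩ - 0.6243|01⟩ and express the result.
0.07845|00⟩ + 0.7028|01⟩ + 0.07845|10⟩ + 0.7028|11⟩

H⊗2 gives amp(|y⟩) = (1/2) Σ_x (−1)^(x·y) amp(|x⟩), where x·y is the number of positions in which both x and y have a 1.
|00⟩: (0.7812 - 0.6243)/2 = 0.07845
|01⟩: (0.7812 + 0.6243)/2 = 0.7028
|10⟩: (0.7812 - 0.6243)/2 = 0.07845
|11⟩: (0.7812 + 0.6243)/2 = 0.7028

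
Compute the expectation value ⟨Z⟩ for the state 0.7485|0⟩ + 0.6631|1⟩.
0.1206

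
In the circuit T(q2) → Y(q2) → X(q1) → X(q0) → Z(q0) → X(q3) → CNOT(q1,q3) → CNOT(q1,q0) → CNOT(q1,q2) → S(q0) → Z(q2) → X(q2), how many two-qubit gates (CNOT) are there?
3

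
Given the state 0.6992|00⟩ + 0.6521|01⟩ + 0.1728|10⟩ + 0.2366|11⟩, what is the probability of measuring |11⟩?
0.05598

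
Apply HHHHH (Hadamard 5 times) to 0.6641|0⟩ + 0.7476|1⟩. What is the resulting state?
0.9982|0⟩ - 0.05904|1⟩

H² = I, so H^5 = H: a single Hadamard. With (a, b) = (0.6641, 0.7476), H gives ((a + b)/√2, (a − b)/√2) = (0.9982, -0.05904).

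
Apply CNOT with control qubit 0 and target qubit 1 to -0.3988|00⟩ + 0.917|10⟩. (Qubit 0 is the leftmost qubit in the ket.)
-0.3988|00⟩ + 0.917|11⟩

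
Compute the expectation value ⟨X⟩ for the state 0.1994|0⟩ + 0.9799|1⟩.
0.3908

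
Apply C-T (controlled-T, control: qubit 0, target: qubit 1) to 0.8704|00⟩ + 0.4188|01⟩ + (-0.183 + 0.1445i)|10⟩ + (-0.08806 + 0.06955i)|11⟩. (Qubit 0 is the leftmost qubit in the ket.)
0.8704|00⟩ + 0.4188|01⟩ + (-0.183 + 0.1445i)|10⟩ + (-0.1114 - 0.01309i)|11⟩

C-T leaves the control-|0⟩ kets |00⟩, |01⟩ unchanged and applies T to qubit 1 on the control-|1⟩ pair (|10⟩, |11⟩).
T = [[1, 0], [0, (1/√2 + (1/√2)i)]].
With a = amp(|10⟩) = (-0.183 + 0.1445i) and b = amp(|11⟩) = (-0.08806 + 0.06955i):
new amp(|10⟩) = (1)·a = (-0.183 + 0.1445i)
new amp(|11⟩) = (1/√2 + (1/√2)i)·b = (-0.1114 - 0.01309i)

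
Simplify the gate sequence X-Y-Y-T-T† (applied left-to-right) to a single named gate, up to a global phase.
X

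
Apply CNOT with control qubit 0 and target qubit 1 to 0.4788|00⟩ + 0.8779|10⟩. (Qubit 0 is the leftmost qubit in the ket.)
0.4788|00⟩ + 0.8779|11⟩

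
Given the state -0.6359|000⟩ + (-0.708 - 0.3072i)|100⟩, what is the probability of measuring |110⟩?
0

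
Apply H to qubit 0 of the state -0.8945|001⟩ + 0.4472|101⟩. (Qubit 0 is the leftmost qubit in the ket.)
-0.3163|001⟩ - 0.9487|101⟩

H on qubit 0 mixes each pair of kets that differ only in qubit 0: amplitudes (a, b) of (|…0…⟩, |…1…⟩) become ((a + b)/√2, (a − b)/√2). Kets absent from the input have amplitude 0.
(|001⟩, |101⟩): (a, b) = (-0.8945, 0.4472) → (-0.3163, -0.9487)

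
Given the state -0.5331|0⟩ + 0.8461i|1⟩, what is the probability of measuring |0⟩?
0.2842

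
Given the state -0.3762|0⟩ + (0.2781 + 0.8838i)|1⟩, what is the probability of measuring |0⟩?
0.1415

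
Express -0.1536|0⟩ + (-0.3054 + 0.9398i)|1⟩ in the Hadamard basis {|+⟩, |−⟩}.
(-0.3246 + 0.6645i)|+⟩ + (0.1073 - 0.6645i)|−⟩

With |ψ⟩ = α|0⟩ + β|1⟩, the Hadamard-basis coefficients are ⟨+|ψ⟩ = (α + β)/√2 and ⟨−|ψ⟩ = (α − β)/√2.
Here α = -0.1536, β = (-0.3054 + 0.9398i): (α + β)/√2 = (-0.3246 + 0.6645i), (α − β)/√2 = (0.1073 - 0.6645i).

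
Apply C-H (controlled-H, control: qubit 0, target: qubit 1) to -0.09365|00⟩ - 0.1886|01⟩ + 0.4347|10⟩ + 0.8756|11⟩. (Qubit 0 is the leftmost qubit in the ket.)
-0.09365|00⟩ - 0.1886|01⟩ + 0.9265|10⟩ - 0.3118|11⟩

C-H leaves the control-|0⟩ kets |00⟩, |01⟩ unchanged and applies H to qubit 1 on the control-|1⟩ pair (|10⟩, |11⟩).
H = [[1/√2, 1/√2], [1/√2, -1/√2]].
With a = amp(|10⟩) = 0.4347 and b = amp(|11⟩) = 0.8756:
new amp(|10⟩) = (1/√2)·a + (1/√2)·b = 0.9265
new amp(|11⟩) = (1/√2)·a + (-1/√2)·b = -0.3118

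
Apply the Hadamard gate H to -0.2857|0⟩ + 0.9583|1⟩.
0.4756|0⟩ - 0.8796|1⟩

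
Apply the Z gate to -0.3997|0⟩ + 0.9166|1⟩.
-0.3997|0⟩ - 0.9166|1⟩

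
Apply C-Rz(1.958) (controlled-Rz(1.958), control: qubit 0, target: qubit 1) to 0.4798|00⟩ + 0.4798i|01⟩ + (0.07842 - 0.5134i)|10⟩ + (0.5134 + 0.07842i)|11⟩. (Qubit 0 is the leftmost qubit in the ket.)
0.4798|00⟩ + 0.4798i|01⟩ + (-0.3823 - 0.3515i)|10⟩ + (0.2213 + 0.4698i)|11⟩

C-Rz(1.958) leaves the control-|0⟩ kets |00⟩, |01⟩ unchanged and applies Rz(1.958) to qubit 1 on the control-|1⟩ pair (|10⟩, |11⟩).
Rz(1.958) = [[e^(−iθ/2), 0], [0, e^(iθ/2)]] with e^(±iθ/2) = cos(θ/2) ± i·sin(θ/2); θ = 1.958, cos(θ/2) ≈ 0.557853, sin(θ/2) ≈ 0.82994.
With a = amp(|10⟩) = (0.07842 - 0.5134i) and b = amp(|11⟩) = (0.5134 + 0.07842i):
new amp(|10⟩) = (0.557853 - 0.82994i)·a = (-0.3823 - 0.3515i)
new amp(|11⟩) = (0.557853 + 0.82994i)·b = (0.2213 + 0.4698i)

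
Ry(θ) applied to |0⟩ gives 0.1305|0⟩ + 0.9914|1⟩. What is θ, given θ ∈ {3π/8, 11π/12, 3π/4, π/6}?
11π/12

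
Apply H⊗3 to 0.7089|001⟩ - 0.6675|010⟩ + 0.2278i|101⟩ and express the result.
(0.01464 + 0.08054i)|000⟩ + (-0.4866 - 0.08054i)|001⟩ + (0.4866 + 0.08054i)|010⟩ + (-0.01464 - 0.08054i)|011⟩ + (0.01464 - 0.08054i)|100⟩ + (-0.4866 + 0.08054i)|101⟩ + (0.4866 - 0.08054i)|110⟩ + (-0.01464 + 0.08054i)|111⟩

H⊗3 gives amp(|y⟩) = (1/2√2) Σ_x (−1)^(x·y) amp(|x⟩), where x·y is the number of positions in which both x and y have a 1.
|000⟩: (0.7089 - 0.6675 + 0.2278i)/(2√2) = (0.01464 + 0.08054i)
|001⟩: (-0.7089 - 0.6675 - 0.2278i)/(2√2) = (-0.4866 - 0.08054i)
|010⟩: (0.7089 + 0.6675 + 0.2278i)/(2√2) = (0.4866 + 0.08054i)
|011⟩: (-0.7089 + 0.6675 - 0.2278i)/(2√2) = (-0.01464 - 0.08054i)
|100⟩: (0.7089 - 0.6675 - 0.2278i)/(2√2) = (0.01464 - 0.08054i)
|101⟩: (-0.7089 - 0.6675 + 0.2278i)/(2√2) = (-0.4866 + 0.08054i)
|110⟩: (0.7089 + 0.6675 - 0.2278i)/(2√2) = (0.4866 - 0.08054i)
|111⟩: (-0.7089 + 0.6675 + 0.2278i)/(2√2) = (-0.01464 + 0.08054i)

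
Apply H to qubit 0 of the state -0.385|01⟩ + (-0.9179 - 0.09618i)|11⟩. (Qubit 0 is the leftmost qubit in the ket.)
(-0.9213 - 0.06801i)|01⟩ + (0.3768 + 0.06801i)|11⟩

H on qubit 0 mixes each pair of kets that differ only in qubit 0: amplitudes (a, b) of (|…0…⟩, |…1…⟩) become ((a + b)/√2, (a − b)/√2). Kets absent from the input have amplitude 0.
(|01⟩, |11⟩): (a, b) = (-0.385, (-0.9179 - 0.09618i)) → ((-0.9213 - 0.06801i), (0.3768 + 0.06801i))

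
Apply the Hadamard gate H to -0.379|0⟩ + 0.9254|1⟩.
0.3864|0⟩ - 0.9224|1⟩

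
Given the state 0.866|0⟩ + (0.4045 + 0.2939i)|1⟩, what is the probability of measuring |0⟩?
0.75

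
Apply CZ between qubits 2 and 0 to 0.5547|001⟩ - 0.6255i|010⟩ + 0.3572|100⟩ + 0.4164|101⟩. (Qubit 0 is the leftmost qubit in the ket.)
0.5547|001⟩ - 0.6255i|010⟩ + 0.3572|100⟩ - 0.4164|101⟩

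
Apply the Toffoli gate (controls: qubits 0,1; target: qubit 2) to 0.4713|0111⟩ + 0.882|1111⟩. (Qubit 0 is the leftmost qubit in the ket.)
0.4713|0111⟩ + 0.882|1101⟩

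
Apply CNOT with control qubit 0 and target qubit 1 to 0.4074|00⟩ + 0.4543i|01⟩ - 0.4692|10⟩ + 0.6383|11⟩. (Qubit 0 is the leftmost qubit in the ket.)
0.4074|00⟩ + 0.4543i|01⟩ + 0.6383|10⟩ - 0.4692|11⟩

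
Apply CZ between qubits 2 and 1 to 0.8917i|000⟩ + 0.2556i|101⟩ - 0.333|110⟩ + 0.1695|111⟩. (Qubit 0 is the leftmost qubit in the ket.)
0.8917i|000⟩ + 0.2556i|101⟩ - 0.333|110⟩ - 0.1695|111⟩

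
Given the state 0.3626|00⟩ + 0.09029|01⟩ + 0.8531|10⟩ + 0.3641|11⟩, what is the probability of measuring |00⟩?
0.1315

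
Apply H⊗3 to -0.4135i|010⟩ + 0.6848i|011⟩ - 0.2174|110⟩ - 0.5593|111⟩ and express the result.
(-0.2746 + 0.09592i)|000⟩ + (0.1209 - 0.3883i)|001⟩ + (0.2746 - 0.09592i)|010⟩ + (-0.1209 + 0.3883i)|011⟩ + (0.2746 + 0.09592i)|100⟩ + (-0.1209 - 0.3883i)|101⟩ + (-0.2746 - 0.09592i)|110⟩ + (0.1209 + 0.3883i)|111⟩

H⊗3 gives amp(|y⟩) = (1/2√2) Σ_x (−1)^(x·y) amp(|x⟩), where x·y is the number of positions in which both x and y have a 1.
|000⟩: (-0.4135i + 0.6848i - 0.2174 - 0.5593)/(2√2) = (-0.2746 + 0.09592i)
|001⟩: (-0.4135i - 0.6848i - 0.2174 + 0.5593)/(2√2) = (0.1209 - 0.3883i)
|010⟩: (0.4135i - 0.6848i + 0.2174 + 0.5593)/(2√2) = (0.2746 - 0.09592i)
|011⟩: (0.4135i + 0.6848i + 0.2174 - 0.5593)/(2√2) = (-0.1209 + 0.3883i)
|100⟩: (-0.4135i + 0.6848i + 0.2174 + 0.5593)/(2√2) = (0.2746 + 0.09592i)
|101⟩: (-0.4135i - 0.6848i + 0.2174 - 0.5593)/(2√2) = (-0.1209 - 0.3883i)
|110⟩: (0.4135i - 0.6848i - 0.2174 - 0.5593)/(2√2) = (-0.2746 - 0.09592i)
|111⟩: (0.4135i + 0.6848i - 0.2174 + 0.5593)/(2√2) = (0.1209 + 0.3883i)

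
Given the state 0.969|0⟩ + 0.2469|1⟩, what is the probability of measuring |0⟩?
0.939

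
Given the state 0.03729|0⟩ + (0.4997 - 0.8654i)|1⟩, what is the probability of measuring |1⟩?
0.9986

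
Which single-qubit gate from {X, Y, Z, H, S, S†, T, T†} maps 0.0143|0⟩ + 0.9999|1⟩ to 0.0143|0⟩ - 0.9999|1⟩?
Z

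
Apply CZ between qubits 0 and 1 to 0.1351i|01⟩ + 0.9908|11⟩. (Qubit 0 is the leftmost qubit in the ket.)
0.1351i|01⟩ - 0.9908|11⟩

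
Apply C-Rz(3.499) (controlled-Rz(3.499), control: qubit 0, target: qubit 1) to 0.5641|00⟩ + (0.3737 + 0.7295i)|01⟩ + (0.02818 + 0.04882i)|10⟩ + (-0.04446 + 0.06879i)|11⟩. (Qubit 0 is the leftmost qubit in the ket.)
0.5641|00⟩ + (0.3737 + 0.7295i)|01⟩ + (0.04303 - 0.03641i)|10⟩ + (-0.05979 - 0.05598i)|11⟩

C-Rz(3.499) leaves the control-|0⟩ kets |00⟩, |01⟩ unchanged and applies Rz(3.499) to qubit 1 on the control-|1⟩ pair (|10⟩, |11⟩).
Rz(3.499) = [[e^(−iθ/2), 0], [0, e^(iθ/2)]] with e^(±iθ/2) = cos(θ/2) ± i·sin(θ/2); θ = 3.499, cos(θ/2) ≈ -0.177754, sin(θ/2) ≈ 0.984075.
With a = amp(|10⟩) = (0.02818 + 0.04882i) and b = amp(|11⟩) = (-0.04446 + 0.06879i):
new amp(|10⟩) = (-0.177754 - 0.984075i)·a = (0.04303 - 0.03641i)
new amp(|11⟩) = (-0.177754 + 0.984075i)·b = (-0.05979 - 0.05598i)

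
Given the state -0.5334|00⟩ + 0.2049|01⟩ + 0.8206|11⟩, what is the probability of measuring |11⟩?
0.6734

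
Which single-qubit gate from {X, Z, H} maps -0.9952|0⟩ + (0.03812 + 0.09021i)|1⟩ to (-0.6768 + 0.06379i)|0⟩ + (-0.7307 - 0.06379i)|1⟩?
H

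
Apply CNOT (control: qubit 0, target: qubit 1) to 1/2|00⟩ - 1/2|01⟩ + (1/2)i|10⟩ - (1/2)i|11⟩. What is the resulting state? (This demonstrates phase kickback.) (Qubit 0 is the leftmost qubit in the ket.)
1/2|00⟩ - 1/2|01⟩ - (1/2)i|10⟩ + (1/2)i|11⟩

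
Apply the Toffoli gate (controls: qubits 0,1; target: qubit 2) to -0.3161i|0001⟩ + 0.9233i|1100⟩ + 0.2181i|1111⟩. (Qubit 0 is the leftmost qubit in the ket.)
-0.3161i|0001⟩ + 0.2181i|1101⟩ + 0.9233i|1110⟩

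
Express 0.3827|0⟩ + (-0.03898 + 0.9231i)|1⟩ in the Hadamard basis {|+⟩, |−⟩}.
(0.243 + 0.6527i)|+⟩ + (0.2982 - 0.6527i)|−⟩

With |ψ⟩ = α|0⟩ + β|1⟩, the Hadamard-basis coefficients are ⟨+|ψ⟩ = (α + β)/√2 and ⟨−|ψ⟩ = (α − β)/√2.
Here α = 0.3827, β = (-0.03898 + 0.9231i): (α + β)/√2 = (0.243 + 0.6527i), (α − β)/√2 = (0.2982 - 0.6527i).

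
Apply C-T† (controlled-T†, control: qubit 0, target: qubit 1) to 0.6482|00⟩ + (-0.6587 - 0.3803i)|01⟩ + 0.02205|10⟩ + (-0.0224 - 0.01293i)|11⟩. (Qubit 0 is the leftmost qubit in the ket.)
0.6482|00⟩ + (-0.6587 - 0.3803i)|01⟩ + 0.02205|10⟩ + (-0.02498 + 0.006696i)|11⟩

C-T† leaves the control-|0⟩ kets |00⟩, |01⟩ unchanged and applies T† to qubit 1 on the control-|1⟩ pair (|10⟩, |11⟩).
T† = [[1, 0], [0, (1/√2 - (1/√2)i)]].
With a = amp(|10⟩) = 0.02205 and b = amp(|11⟩) = (-0.0224 - 0.01293i):
new amp(|10⟩) = (1)·a = 0.02205
new amp(|11⟩) = (1/√2 - (1/√2)i)·b = (-0.02498 + 0.006696i)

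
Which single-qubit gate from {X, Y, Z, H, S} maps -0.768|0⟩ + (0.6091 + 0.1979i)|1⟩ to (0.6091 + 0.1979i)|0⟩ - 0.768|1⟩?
X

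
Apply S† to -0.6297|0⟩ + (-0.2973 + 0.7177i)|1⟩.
-0.6297|0⟩ + (0.7177 + 0.2973i)|1⟩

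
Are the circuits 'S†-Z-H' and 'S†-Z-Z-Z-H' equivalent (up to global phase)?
Yes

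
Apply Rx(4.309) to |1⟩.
-0.8344i|0⟩ - 0.5511|1⟩

Rx(4.309) = [[cos(θ/2), −i·sin(θ/2)], [−i·sin(θ/2), cos(θ/2)]]; θ = 4.309, cos(θ/2) ≈ -0.551118, sin(θ/2) ≈ 0.834427.
With a = amp(|0⟩) = 0 and b = amp(|1⟩) = 1:
new amp(|0⟩) = (-0.551118)·a + (-0.834427i)·b = -0.8344i
new amp(|1⟩) = (-0.834427i)·a + (-0.551118)·b = -0.5511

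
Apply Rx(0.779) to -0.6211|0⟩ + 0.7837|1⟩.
(-0.5746 - 0.2976i)|0⟩ + (0.725 + 0.2358i)|1⟩

Rx(0.779) = [[cos(θ/2), −i·sin(θ/2)], [−i·sin(θ/2), cos(θ/2)]]; θ = 0.779, cos(θ/2) ≈ 0.925099, sin(θ/2) ≈ 0.379726.
With a = amp(|0⟩) = -0.6211 and b = amp(|1⟩) = 0.7837:
new amp(|0⟩) = (0.925099)·a + (-0.379726i)·b = (-0.5746 - 0.2976i)
new amp(|1⟩) = (-0.379726i)·a + (0.925099)·b = (0.725 + 0.2358i)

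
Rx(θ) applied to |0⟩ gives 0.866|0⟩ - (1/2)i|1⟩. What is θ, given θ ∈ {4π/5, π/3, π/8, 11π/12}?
π/3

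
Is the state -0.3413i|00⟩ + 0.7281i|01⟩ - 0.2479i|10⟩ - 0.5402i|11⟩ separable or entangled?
Entangled

Writing the state as a|00⟩ + b|01⟩ + c|10⟩ + d|11⟩, it is a product state iff ad − bc = 0.
Here (a, b, c, d) = (-0.3413i, 0.7281i, -0.2479i, -0.5402i): ad − bc = (-0.3413i)(-0.5402i) − (0.7281i)(-0.2479i) = -0.3649 ≠ 0, so the state is entangled.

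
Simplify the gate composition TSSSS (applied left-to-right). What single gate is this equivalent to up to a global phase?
T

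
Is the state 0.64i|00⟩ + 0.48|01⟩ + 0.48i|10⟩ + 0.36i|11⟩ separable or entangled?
Entangled

Writing the state as a|00⟩ + b|01⟩ + c|10⟩ + d|11⟩, it is a product state iff ad − bc = 0.
Here (a, b, c, d) = (0.64i, 0.48, 0.48i, 0.36i): ad − bc = (0.64i)(0.36i) − (0.48)(0.48i) = (-0.2304 - 0.2304i) ≠ 0, so the state is entangled.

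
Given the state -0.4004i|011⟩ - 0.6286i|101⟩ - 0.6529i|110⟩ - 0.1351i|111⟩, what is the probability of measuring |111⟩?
0.01825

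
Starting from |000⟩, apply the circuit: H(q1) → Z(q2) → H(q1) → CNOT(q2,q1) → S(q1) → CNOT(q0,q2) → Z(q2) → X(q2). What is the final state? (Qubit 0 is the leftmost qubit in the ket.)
|001⟩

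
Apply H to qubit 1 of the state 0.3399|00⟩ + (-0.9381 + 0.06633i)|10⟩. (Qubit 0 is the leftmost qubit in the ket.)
0.2403|00⟩ + 0.2403|01⟩ + (-0.6633 + 0.0469i)|10⟩ + (-0.6633 + 0.0469i)|11⟩

H on qubit 1 mixes each pair of kets that differ only in qubit 1: amplitudes (a, b) of (|…0…⟩, |…1…⟩) become ((a + b)/√2, (a − b)/√2). Kets absent from the input have amplitude 0.
(|00⟩, |01⟩): (a, b) = (0.3399, 0) → (0.2403, 0.2403)
(|10⟩, |11⟩): (a, b) = ((-0.9381 + 0.06633i), 0) → ((-0.6633 + 0.0469i), (-0.6633 + 0.0469i))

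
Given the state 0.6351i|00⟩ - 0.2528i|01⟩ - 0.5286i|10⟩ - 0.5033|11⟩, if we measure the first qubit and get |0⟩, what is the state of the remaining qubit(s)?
0.9291i|0⟩ - 0.3698i|1⟩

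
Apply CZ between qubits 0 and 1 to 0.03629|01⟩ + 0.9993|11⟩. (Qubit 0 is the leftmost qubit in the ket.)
0.03629|01⟩ - 0.9993|11⟩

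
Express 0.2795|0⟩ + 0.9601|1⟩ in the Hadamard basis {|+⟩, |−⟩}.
0.8765|+⟩ - 0.4813|−⟩

With |ψ⟩ = α|0⟩ + β|1⟩, the Hadamard-basis coefficients are ⟨+|ψ⟩ = (α + β)/√2 and ⟨−|ψ⟩ = (α − β)/√2.
Here α = 0.2795, β = 0.9601: (α + β)/√2 = 0.8765, (α − β)/√2 = -0.4813.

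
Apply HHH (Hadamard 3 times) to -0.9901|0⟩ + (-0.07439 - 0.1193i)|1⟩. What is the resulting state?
(-0.7527 - 0.08436i)|0⟩ + (-0.6475 + 0.08436i)|1⟩

H² = I, so H^3 = H: a single Hadamard. With (a, b) = (-0.9901, (-0.07439 - 0.1193i)), H gives ((a + b)/√2, (a − b)/√2) = ((-0.7527 - 0.08436i), (-0.6475 + 0.08436i)).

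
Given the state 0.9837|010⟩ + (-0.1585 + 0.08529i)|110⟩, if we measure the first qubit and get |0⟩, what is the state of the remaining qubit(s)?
|10⟩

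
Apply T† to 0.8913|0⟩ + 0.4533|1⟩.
0.8913|0⟩ + (0.3205 - 0.3205i)|1⟩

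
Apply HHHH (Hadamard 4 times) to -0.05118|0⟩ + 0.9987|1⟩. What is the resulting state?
-0.05118|0⟩ + 0.9987|1⟩

H² = I, so an even number of Hadamards cancels: H^4 = I and the state is unchanged.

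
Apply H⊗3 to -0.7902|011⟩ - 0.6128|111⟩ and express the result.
-0.496|000⟩ + 0.496|001⟩ + 0.496|010⟩ - 0.496|011⟩ - 0.06272|100⟩ + 0.06272|101⟩ + 0.06272|110⟩ - 0.06272|111⟩

H⊗3 gives amp(|y⟩) = (1/2√2) Σ_x (−1)^(x·y) amp(|x⟩), where x·y is the number of positions in which both x and y have a 1.
|000⟩: (-0.7902 - 0.6128)/(2√2) = -0.496
|001⟩: (0.7902 + 0.6128)/(2√2) = 0.496
|010⟩: (0.7902 + 0.6128)/(2√2) = 0.496
|011⟩: (-0.7902 - 0.6128)/(2√2) = -0.496
|100⟩: (-0.7902 + 0.6128)/(2√2) = -0.06272
|101⟩: (0.7902 - 0.6128)/(2√2) = 0.06272
|110⟩: (0.7902 - 0.6128)/(2√2) = 0.06272
|111⟩: (-0.7902 + 0.6128)/(2√2) = -0.06272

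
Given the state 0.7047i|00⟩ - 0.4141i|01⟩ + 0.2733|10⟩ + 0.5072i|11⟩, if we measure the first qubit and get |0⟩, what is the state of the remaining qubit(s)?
0.8622i|0⟩ - 0.5066i|1⟩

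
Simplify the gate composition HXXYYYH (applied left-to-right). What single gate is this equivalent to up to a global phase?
Y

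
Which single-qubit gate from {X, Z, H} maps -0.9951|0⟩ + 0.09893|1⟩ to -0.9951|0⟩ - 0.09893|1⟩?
Z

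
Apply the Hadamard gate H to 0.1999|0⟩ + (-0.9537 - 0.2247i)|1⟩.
(-0.533 - 0.1589i)|0⟩ + (0.8157 + 0.1589i)|1⟩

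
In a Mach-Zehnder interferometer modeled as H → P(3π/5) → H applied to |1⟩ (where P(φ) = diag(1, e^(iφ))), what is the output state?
(0.6545 - 0.4755i)|0⟩ + (0.3455 + 0.4755i)|1⟩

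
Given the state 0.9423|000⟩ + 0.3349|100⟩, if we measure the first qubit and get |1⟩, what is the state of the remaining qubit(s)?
|00⟩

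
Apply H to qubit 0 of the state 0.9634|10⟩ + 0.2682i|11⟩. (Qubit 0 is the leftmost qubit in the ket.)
0.6812|00⟩ + 0.1896i|01⟩ - 0.6812|10⟩ - 0.1896i|11⟩

H on qubit 0 mixes each pair of kets that differ only in qubit 0: amplitudes (a, b) of (|…0…⟩, |…1…⟩) become ((a + b)/√2, (a − b)/√2). Kets absent from the input have amplitude 0.
(|00⟩, |10⟩): (a, b) = (0, 0.9634) → (0.6812, -0.6812)
(|01⟩, |11⟩): (a, b) = (0, 0.2682i) → (0.1896i, -0.1896i)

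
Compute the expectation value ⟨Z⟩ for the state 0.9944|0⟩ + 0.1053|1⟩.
0.9777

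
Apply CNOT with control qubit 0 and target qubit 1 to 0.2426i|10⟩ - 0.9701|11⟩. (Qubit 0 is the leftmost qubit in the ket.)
-0.9701|10⟩ + 0.2426i|11⟩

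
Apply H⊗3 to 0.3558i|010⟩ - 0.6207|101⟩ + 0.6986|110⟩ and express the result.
(0.02754 + 0.1258i)|000⟩ + (0.4664 + 0.1258i)|001⟩ + (-0.4664 - 0.1258i)|010⟩ + (-0.02754 - 0.1258i)|011⟩ + (-0.02754 + 0.1258i)|100⟩ + (-0.4664 + 0.1258i)|101⟩ + (0.4664 - 0.1258i)|110⟩ + (0.02754 - 0.1258i)|111⟩

H⊗3 gives amp(|y⟩) = (1/2√2) Σ_x (−1)^(x·y) amp(|x⟩), where x·y is the number of positions in which both x and y have a 1.
|000⟩: (0.3558i - 0.6207 + 0.6986)/(2√2) = (0.02754 + 0.1258i)
|001⟩: (0.3558i + 0.6207 + 0.6986)/(2√2) = (0.4664 + 0.1258i)
|010⟩: (-0.3558i - 0.6207 - 0.6986)/(2√2) = (-0.4664 - 0.1258i)
|011⟩: (-0.3558i + 0.6207 - 0.6986)/(2√2) = (-0.02754 - 0.1258i)
|100⟩: (0.3558i + 0.6207 - 0.6986)/(2√2) = (-0.02754 + 0.1258i)
|101⟩: (0.3558i - 0.6207 - 0.6986)/(2√2) = (-0.4664 + 0.1258i)
|110⟩: (-0.3558i + 0.6207 + 0.6986)/(2√2) = (0.4664 - 0.1258i)
|111⟩: (-0.3558i - 0.6207 + 0.6986)/(2√2) = (0.02754 - 0.1258i)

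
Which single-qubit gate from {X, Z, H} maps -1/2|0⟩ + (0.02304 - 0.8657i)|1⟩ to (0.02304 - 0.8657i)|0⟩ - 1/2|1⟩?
X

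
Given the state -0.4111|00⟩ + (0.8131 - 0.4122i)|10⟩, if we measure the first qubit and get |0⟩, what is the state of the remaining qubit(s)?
-|0⟩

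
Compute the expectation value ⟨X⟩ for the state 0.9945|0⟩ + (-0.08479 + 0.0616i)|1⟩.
-0.1686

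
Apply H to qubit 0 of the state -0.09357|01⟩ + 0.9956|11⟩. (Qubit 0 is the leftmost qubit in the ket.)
0.6378|01⟩ - 0.7702|11⟩

H on qubit 0 mixes each pair of kets that differ only in qubit 0: amplitudes (a, b) of (|…0…⟩, |…1…⟩) become ((a + b)/√2, (a − b)/√2). Kets absent from the input have amplitude 0.
(|01⟩, |11⟩): (a, b) = (-0.09357, 0.9956) → (0.6378, -0.7702)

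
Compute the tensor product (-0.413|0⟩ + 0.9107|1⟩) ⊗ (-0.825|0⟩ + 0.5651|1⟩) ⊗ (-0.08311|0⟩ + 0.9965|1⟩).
-0.02832|000⟩ + 0.3395|001⟩ + 0.0194|010⟩ - 0.2326|011⟩ + 0.06244|100⟩ - 0.7487|101⟩ - 0.04277|110⟩ + 0.5128|111⟩

amp(|b₁b₂…⟩) = product of the factor amplitudes for bits b₁, b₂, …; only kets whose every factor amplitude is nonzero survive.
|000⟩: (-0.413)(-0.825)(-0.08311) = -0.02832
|001⟩: (-0.413)(-0.825)(0.9965) = 0.3395
|010⟩: (-0.413)(0.5651)(-0.08311) = 0.0194
|011⟩: (-0.413)(0.5651)(0.9965) = -0.2326
|100⟩: (0.9107)(-0.825)(-0.08311) = 0.06244
|101⟩: (0.9107)(-0.825)(0.9965) = -0.7487
|110⟩: (0.9107)(0.5651)(-0.08311) = -0.04277
|111⟩: (0.9107)(0.5651)(0.9965) = 0.5128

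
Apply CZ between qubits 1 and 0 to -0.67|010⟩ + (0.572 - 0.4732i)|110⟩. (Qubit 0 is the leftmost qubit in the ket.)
-0.67|010⟩ + (-0.572 + 0.4732i)|110⟩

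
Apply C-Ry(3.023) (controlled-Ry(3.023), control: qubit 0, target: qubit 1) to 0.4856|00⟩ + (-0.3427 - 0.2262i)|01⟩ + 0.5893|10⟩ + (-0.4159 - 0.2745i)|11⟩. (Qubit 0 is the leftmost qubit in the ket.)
0.4856|00⟩ + (-0.3427 - 0.2262i)|01⟩ + (0.4501 + 0.274i)|10⟩ + (0.5636 - 0.01627i)|11⟩

C-Ry(3.023) leaves the control-|0⟩ kets |00⟩, |01⟩ unchanged and applies Ry(3.023) to qubit 1 on the control-|1⟩ pair (|10⟩, |11⟩).
Ry(3.023) = [[cos(θ/2), −sin(θ/2)], [sin(θ/2), cos(θ/2)]]; θ = 3.023, cos(θ/2) ≈ 0.0592616, sin(θ/2) ≈ 0.998242.
With a = amp(|10⟩) = 0.5893 and b = amp(|11⟩) = (-0.4159 - 0.2745i):
new amp(|10⟩) = (0.0592616)·a + (-0.998242)·b = (0.4501 + 0.274i)
new amp(|11⟩) = (0.998242)·a + (0.0592616)·b = (0.5636 - 0.01627i)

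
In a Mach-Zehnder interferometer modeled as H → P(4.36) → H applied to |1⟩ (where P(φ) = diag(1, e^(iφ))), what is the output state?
(0.6726 + 0.4693i)|0⟩ + (0.3274 - 0.4693i)|1⟩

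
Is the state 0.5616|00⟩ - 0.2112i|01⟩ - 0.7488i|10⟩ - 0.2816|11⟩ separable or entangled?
Separable

Writing the state as a|00⟩ + b|01⟩ + c|10⟩ + d|11⟩, it is a product state iff ad − bc = 0.
Here (a, b, c, d) = (0.5616, -0.2112i, -0.7488i, -0.2816): ad − bc = (0.5616)(-0.2816) − (-0.2112i)(-0.7488i) = 0, so the state is separable.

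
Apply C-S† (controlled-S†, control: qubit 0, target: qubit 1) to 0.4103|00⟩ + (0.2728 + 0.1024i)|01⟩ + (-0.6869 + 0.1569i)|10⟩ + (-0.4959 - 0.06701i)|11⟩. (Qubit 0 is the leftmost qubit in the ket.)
0.4103|00⟩ + (0.2728 + 0.1024i)|01⟩ + (-0.6869 + 0.1569i)|10⟩ + (-0.06701 + 0.4959i)|11⟩

C-S† leaves the control-|0⟩ kets |00⟩, |01⟩ unchanged and applies S† to qubit 1 on the control-|1⟩ pair (|10⟩, |11⟩).
S† = [[1, 0], [0, -i]].
With a = amp(|10⟩) = (-0.6869 + 0.1569i) and b = amp(|11⟩) = (-0.4959 - 0.06701i):
new amp(|10⟩) = (1)·a = (-0.6869 + 0.1569i)
new amp(|11⟩) = (-i)·b = (-0.06701 + 0.4959i)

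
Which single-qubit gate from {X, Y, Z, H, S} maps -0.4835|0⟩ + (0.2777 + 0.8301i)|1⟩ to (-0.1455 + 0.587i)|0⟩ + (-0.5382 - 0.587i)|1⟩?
H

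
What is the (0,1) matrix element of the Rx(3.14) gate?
-i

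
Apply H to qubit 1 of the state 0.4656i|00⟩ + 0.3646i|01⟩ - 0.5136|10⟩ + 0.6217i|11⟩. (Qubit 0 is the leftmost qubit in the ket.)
0.587i|00⟩ + 0.07142i|01⟩ + (-0.3632 + 0.4396i)|10⟩ + (-0.3632 - 0.4396i)|11⟩

H on qubit 1 mixes each pair of kets that differ only in qubit 1: amplitudes (a, b) of (|…0…⟩, |…1…⟩) become ((a + b)/√2, (a − b)/√2). Kets absent from the input have amplitude 0.
(|00⟩, |01⟩): (a, b) = (0.4656i, 0.3646i) → (0.587i, 0.07142i)
(|10⟩, |11⟩): (a, b) = (-0.5136, 0.6217i) → ((-0.3632 + 0.4396i), (-0.3632 - 0.4396i))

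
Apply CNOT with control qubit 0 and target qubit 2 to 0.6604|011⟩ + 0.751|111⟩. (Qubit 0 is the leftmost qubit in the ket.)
0.6604|011⟩ + 0.751|110⟩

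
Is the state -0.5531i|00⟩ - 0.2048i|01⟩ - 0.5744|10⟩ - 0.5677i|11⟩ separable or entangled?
Entangled

Writing the state as a|00⟩ + b|01⟩ + c|10⟩ + d|11⟩, it is a product state iff ad − bc = 0.
Here (a, b, c, d) = (-0.5531i, -0.2048i, -0.5744, -0.5677i): ad − bc = (-0.5531i)(-0.5677i) − (-0.2048i)(-0.5744) = (-0.314 - 0.1176i) ≠ 0, so the state is entangled.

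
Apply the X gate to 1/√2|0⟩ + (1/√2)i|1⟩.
(1/√2)i|0⟩ + 1/√2|1⟩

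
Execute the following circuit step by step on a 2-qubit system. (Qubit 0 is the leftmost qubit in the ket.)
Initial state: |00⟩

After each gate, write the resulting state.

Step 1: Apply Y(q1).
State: i|01⟩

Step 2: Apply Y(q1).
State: |00⟩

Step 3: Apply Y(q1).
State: i|01⟩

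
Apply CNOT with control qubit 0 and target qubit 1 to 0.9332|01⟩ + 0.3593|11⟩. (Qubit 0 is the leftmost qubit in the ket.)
0.9332|01⟩ + 0.3593|10⟩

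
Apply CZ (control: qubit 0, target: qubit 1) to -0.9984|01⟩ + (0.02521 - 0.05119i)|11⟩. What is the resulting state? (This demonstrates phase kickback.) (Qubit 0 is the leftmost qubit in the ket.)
-0.9984|01⟩ + (-0.02521 + 0.05119i)|11⟩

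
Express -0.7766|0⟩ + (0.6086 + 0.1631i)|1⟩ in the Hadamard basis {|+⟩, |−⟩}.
(-0.1188 + 0.1153i)|+⟩ + (-0.9795 - 0.1153i)|−⟩

With |ψ⟩ = α|0⟩ + β|1⟩, the Hadamard-basis coefficients are ⟨+|ψ⟩ = (α + β)/√2 and ⟨−|ψ⟩ = (α − β)/√2.
Here α = -0.7766, β = (0.6086 + 0.1631i): (α + β)/√2 = (-0.1188 + 0.1153i), (α − β)/√2 = (-0.9795 - 0.1153i).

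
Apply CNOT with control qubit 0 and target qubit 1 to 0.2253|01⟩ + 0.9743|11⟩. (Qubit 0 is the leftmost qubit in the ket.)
0.2253|01⟩ + 0.9743|10⟩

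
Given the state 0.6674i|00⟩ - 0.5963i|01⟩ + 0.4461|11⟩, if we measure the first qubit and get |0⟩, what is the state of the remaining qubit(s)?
0.7457i|0⟩ - 0.6663i|1⟩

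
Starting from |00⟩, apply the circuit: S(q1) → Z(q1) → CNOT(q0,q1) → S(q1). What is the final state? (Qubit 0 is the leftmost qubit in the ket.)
|00⟩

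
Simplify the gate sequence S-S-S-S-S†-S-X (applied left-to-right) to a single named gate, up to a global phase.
X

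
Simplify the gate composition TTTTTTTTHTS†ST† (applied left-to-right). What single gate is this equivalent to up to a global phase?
H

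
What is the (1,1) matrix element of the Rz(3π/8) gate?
(0.8315 + 0.5556i)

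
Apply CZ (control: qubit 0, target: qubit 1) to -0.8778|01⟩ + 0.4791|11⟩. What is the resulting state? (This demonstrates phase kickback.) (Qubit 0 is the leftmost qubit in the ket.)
-0.8778|01⟩ - 0.4791|11⟩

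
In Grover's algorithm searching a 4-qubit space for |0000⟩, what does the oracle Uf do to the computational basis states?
Uf|x⟩ = -|x⟩ if x = 0000, else |x⟩ (phase flip on target)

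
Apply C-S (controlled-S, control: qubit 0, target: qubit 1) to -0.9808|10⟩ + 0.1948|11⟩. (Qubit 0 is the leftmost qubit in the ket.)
-0.9808|10⟩ + 0.1948i|11⟩

C-S leaves the control-|0⟩ kets |00⟩, |01⟩ unchanged and applies S to qubit 1 on the control-|1⟩ pair (|10⟩, |11⟩).
S = [[1, 0], [0, i]].
With a = amp(|10⟩) = -0.9808 and b = amp(|11⟩) = 0.1948:
new amp(|10⟩) = (1)·a = -0.9808
new amp(|11⟩) = (i)·b = 0.1948i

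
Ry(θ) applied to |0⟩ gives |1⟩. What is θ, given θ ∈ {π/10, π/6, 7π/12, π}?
π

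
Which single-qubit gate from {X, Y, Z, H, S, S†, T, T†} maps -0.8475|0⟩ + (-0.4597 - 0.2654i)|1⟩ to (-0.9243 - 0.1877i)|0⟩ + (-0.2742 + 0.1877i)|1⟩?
H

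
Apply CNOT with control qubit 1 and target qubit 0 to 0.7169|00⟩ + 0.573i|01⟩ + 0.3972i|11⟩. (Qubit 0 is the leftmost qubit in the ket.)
0.7169|00⟩ + 0.3972i|01⟩ + 0.573i|11⟩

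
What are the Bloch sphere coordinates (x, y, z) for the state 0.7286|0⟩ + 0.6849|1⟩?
(0.998, 0, 0.06177)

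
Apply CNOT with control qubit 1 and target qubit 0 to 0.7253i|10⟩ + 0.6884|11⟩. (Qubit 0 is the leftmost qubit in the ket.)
0.6884|01⟩ + 0.7253i|10⟩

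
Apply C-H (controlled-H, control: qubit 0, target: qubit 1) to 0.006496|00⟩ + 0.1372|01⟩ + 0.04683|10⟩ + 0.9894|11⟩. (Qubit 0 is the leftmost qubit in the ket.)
0.006496|00⟩ + 0.1372|01⟩ + 0.7327|10⟩ - 0.6665|11⟩

C-H leaves the control-|0⟩ kets |00⟩, |01⟩ unchanged and applies H to qubit 1 on the control-|1⟩ pair (|10⟩, |11⟩).
H = [[1/√2, 1/√2], [1/√2, -1/√2]].
With a = amp(|10⟩) = 0.04683 and b = amp(|11⟩) = 0.9894:
new amp(|10⟩) = (1/√2)·a + (1/√2)·b = 0.7327
new amp(|11⟩) = (1/√2)·a + (-1/√2)·b = -0.6665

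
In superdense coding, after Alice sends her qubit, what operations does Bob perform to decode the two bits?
CNOT (Alice's qubit controls Bob's), then H on Alice's qubit, then measure both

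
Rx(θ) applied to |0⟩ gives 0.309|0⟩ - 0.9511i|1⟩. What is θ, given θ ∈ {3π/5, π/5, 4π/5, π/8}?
4π/5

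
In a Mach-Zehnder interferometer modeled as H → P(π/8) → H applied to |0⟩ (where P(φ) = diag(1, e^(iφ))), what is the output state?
(0.9619 + 0.1913i)|0⟩ + (0.03806 - 0.1913i)|1⟩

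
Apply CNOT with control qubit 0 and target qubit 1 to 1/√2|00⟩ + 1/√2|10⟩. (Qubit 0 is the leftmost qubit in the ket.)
1/√2|00⟩ + 1/√2|11⟩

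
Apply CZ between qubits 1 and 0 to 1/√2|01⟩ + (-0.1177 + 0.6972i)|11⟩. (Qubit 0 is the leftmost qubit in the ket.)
1/√2|01⟩ + (0.1177 - 0.6972i)|11⟩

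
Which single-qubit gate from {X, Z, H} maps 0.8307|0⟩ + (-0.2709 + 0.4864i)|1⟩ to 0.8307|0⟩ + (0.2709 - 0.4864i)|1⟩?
Z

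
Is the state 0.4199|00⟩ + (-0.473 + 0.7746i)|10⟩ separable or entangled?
Separable

Writing the state as a|00⟩ + b|01⟩ + c|10⟩ + d|11⟩, it is a product state iff ad − bc = 0.
Here (a, b, c, d) = (0.4199, 0, (-0.473 + 0.7746i), 0): ad − bc = (0.4199)(0) − (0)(-0.473 + 0.7746i) = 0, so the state is separable.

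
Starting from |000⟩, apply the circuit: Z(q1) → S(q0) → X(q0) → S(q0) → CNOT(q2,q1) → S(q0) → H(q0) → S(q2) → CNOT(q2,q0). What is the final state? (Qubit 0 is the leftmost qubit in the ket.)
-1/√2|000⟩ + 1/√2|100⟩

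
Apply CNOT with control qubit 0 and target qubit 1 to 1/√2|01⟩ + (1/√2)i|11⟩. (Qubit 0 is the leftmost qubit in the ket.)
1/√2|01⟩ + (1/√2)i|10⟩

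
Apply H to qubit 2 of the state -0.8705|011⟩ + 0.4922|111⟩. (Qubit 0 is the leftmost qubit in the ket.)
-0.6155|010⟩ + 0.6155|011⟩ + 0.348|110⟩ - 0.348|111⟩

H on qubit 2 mixes each pair of kets that differ only in qubit 2: amplitudes (a, b) of (|…0…⟩, |…1…⟩) become ((a + b)/√2, (a − b)/√2). Kets absent from the input have amplitude 0.
(|010⟩, |011⟩): (a, b) = (0, -0.8705) → (-0.6155, 0.6155)
(|110⟩, |111⟩): (a, b) = (0, 0.4922) → (0.348, -0.348)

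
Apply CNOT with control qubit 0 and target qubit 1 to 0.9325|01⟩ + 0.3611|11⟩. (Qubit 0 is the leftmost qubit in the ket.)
0.9325|01⟩ + 0.3611|10⟩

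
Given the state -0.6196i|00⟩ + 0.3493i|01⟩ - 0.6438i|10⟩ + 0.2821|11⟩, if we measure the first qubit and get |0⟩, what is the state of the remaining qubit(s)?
-0.8711i|0⟩ + 0.4911i|1⟩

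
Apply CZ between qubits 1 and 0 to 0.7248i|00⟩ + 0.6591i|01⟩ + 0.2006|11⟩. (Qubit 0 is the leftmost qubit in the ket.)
0.7248i|00⟩ + 0.6591i|01⟩ - 0.2006|11⟩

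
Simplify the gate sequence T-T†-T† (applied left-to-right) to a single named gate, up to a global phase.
T†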